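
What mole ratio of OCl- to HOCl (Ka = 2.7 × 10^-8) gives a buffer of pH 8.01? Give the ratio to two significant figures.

ratio = 2.8

pKa = -log(2.7 × 10^-8) = 7.569
pH = pKa + log(r) ⇒ log(r) = 8.01 − 7.569 = +0.441
r = [OCl-]/[HOCl] = 10^(+0.441) = 2.76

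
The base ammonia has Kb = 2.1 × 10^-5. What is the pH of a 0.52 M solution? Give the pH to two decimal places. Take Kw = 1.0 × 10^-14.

NH3 + H2O ⇌ NH4+ + OH-
From the ICE table, Kb = [OH-]²/(0.52 − [OH-]) = 2.1 × 10^-5.
Since Kb ≪ C₀, [OH-] ≈ √(Kb·C₀) = 3.30 × 10^-3 M.
([OH-]/C₀ = 0.64% < 5%, so the approximation holds.)
pOH = −log(3.30 × 10^-3) = 2.48; pH = 14.00 − 2.48 = 11.52

pH = 11.52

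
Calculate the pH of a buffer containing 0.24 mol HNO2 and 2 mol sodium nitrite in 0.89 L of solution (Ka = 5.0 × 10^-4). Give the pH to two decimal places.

pH = 4.22

pKa = −log(5.0 × 10^-4) = 3.301
Using pH = pKa + log([base]/[acid]) with [base]/[acid] = 2/0.24:
pH = 3.301 + (+0.921) = 4.22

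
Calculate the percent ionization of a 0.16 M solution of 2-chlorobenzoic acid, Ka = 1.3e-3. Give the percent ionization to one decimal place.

ClC6H4COOH ⇌ ClC6H4COO- + H+; let x = [H+] at equilibrium.
Ka = x²/(C₀ − x); solving the quadratic gives x = 1.38 × 10^-2 M.
% ionization = x/C₀ × 100% = 1.38 × 10^-2/0.16 × 100% = 8.6%

8.6%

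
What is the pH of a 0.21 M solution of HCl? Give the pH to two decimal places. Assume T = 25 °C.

HCl is a strong acid and dissociates completely, so [H+] = 0.21 M.
pH = -log(0.21) = 0.68

pH = 0.68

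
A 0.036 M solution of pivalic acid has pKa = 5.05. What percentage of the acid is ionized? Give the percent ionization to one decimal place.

(CH3)3CCOOH ⇌ (CH3)3CCOO- + H+; let x = [H+] at equilibrium.
Ka = 10^(−5.05) = 8.91 × 10^-6
x ≈ √(Ka·C₀) = √(8.91 × 10^-6 × 0.036) = 5.66 × 10^-4 M
% ionization = x/C₀ × 100% = 5.66 × 10^-4/0.036 × 100% = 1.6%

1.6%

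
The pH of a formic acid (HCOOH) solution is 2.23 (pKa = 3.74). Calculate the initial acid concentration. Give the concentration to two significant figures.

[H+] = 10^(-2.23) = 5.89 × 10^-3 M = x
Ka = 10^(−3.74) = 1.82 × 10^-4
Ka = x²/(C₀ − x) ⇒ C₀ = x + x²/Ka
C₀ = 5.89 × 10^-3 + (5.89 × 10^-3)²/(1.82 × 10^-4) = 1.97 × 10^-1 M

C₀ = 2.0 × 10^-1 M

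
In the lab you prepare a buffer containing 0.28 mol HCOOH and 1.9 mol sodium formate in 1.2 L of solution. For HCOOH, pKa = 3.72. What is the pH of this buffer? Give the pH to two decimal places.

Henderson–Hasselbalch: pH = pKa + log([HCOO-]/[HCOOH]) = 3.72 + log(1.9/0.28)
pH = 3.72 + (+0.832) = 4.55

pH = 4.55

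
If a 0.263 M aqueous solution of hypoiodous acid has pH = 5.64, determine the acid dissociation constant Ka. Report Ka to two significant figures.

Ka = 2.0 × 10^-11

[H+] = 10^(-5.64) = 2.29 × 10^-6 M
At equilibrium [HA] = 0.263 − 2.29 × 10^-6 = 2.63 × 10^-1 M
Ka = [H+][A-]/[HA] = (2.29 × 10^-6)² / 2.63 × 10^-1 = 2.0 × 10^-11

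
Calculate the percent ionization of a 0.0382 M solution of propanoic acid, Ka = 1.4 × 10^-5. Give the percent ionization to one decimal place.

1.9%

CH3CH2COOH ⇌ CH3CH2COO- + H+; let x = [H+] at equilibrium.
x ≈ √(Ka·C₀) = √(1.4 × 10^-5 × 0.0382) = 7.31 × 10^-4 M
% ionization = x/C₀ × 100% = 7.31 × 10^-4/0.0382 × 100% = 1.9%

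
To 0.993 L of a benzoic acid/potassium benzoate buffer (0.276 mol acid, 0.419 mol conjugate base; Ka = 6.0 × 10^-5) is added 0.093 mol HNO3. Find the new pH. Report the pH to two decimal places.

pH = 4.17

After neutralization: n(C6H5COOH) = 0.369 mol, n(C6H5COO-) = 0.326 mol.
pKa = −log(6.0 × 10^-5) = 4.222
pH = pKa + log(n_C6H5COO-/n_C6H5COOH) = 4.222 + log(0.326/0.369) = 4.222 + (-0.054)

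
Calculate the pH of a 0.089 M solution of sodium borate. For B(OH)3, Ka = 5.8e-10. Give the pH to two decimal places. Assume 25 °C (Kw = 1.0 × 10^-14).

pH = 11.09

B(OH)4- is the conjugate base of the weak acid B(OH)3.
Kb = Kw/Ka = 1.0×10^-14 / 5.8 × 10^-10 = 1.72 × 10^-5
Let x = [OH-] at equilibrium. Kb = x²/(0.089 − x).
Assume x ≪ 0.089: x ≈ √(1.72 × 10^-5 × 0.089) = 1.24 × 10^-3 M
Check: 1.4% ionized — well under 5%, approximation valid.
pOH = 2.91, so pH = 14.00 − pOH = 11.09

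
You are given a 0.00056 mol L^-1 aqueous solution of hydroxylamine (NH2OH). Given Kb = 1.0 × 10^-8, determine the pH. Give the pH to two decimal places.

pH = 8.37

NH2OH + H2O ⇌ NH3OH+ + OH-
Kb = x²/(0.00056 − x) = 1.0 × 10^-8
Neglecting x in the denominator: x = √(1.0 × 10^-8 × 0.00056) = 2.37 × 10^-6 M
pOH = −log(2.37 × 10^-6) = 5.63; pH = 14.00 − 5.63 = 8.37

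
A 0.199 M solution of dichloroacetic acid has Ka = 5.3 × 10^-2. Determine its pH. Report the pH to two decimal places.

Cl2CHCOOH ⇌ Cl2CHCOO- + H+
From the ICE table, Ka = [H+]²/(0.199 − [H+]) = 5.3 × 10^-2.
[H+] is not negligible relative to C₀; solve [H+]² + 0.053·[H+] − 0.0105 = 0.
[H+] = [−0.053 + √(0.053² + 0.0422)]/2 = 7.96 × 10^-2 M
pH = −log[H+] = −log(7.96 × 10^-2) = 1.10

pH = 1.10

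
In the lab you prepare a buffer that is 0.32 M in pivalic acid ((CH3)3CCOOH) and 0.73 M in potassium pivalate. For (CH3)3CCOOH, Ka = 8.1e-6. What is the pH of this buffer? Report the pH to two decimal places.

pH = 5.45

pKa = −log(8.1 × 10^-6) = 5.092
Henderson–Hasselbalch: pH = pKa + log([(CH3)3CCOO-]/[(CH3)3CCOOH]) = 5.092 + log(0.73/0.32)
pH = 5.092 + (+0.358) = 5.45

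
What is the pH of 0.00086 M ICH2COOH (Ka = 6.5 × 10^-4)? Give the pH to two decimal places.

ICH2COOH ⇌ ICH2COO- + H+
Ka = [H+]²/(0.00086 − [H+]) = 6.5 × 10^-4
Here C₀/Ka ≈ 1.32, so the small-[H+] approximation fails. Use the quadratic:
[H+] = (−Ka + √(Ka² + 4·Ka·C₀))/2 = 4.90 × 10^-4 M
pH = −log[H+] = −log(4.90 × 10^-4) = 3.31

pH = 3.31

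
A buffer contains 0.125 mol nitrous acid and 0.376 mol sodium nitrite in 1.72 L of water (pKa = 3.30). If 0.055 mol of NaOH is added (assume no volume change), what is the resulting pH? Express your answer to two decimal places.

After neutralization: n(HNO2) = 0.07 mol, n(NO2-) = 0.431 mol.
pH = pKa + log([A⁻]/[HA]) = 3.30 + log(0.431/0.07) = 3.30 +0.789

pH = 4.09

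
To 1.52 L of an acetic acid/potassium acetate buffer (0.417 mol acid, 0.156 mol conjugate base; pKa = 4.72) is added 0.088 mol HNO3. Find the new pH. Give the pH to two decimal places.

Added H+ converts CH3COO- to CH3COOH: CH3COOH → 0.505 mol, CH3COO- → 0.068 mol.
pH = pKa + log([A⁻]/[HA]) = 4.72 + log(0.068/0.505) = 4.72 -0.871

pH = 3.85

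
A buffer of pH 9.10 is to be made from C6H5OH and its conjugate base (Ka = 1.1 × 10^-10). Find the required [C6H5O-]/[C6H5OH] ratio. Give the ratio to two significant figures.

pKa = -log(1.1 × 10^-10) = 9.959
pH = pKa + log(r) ⇒ log(r) = 9.10 − 9.959 = -0.859
r = [C6H5O-]/[C6H5OH] = 10^(-0.859) = 0.138

ratio = 0.14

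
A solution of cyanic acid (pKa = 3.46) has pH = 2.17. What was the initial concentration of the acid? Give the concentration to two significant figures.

[H+] = 10^(-2.17) = 6.76 × 10^-3 M = x
Ka = 10^(−3.46) = 3.47 × 10^-4
Ka = x²/(C₀ − x) ⇒ C₀ = x + x²/Ka
C₀ = 6.76 × 10^-3 + (6.76 × 10^-3)²/(3.47 × 10^-4) = 1.38 × 10^-1 M

C₀ = 1.4 × 10^-1 M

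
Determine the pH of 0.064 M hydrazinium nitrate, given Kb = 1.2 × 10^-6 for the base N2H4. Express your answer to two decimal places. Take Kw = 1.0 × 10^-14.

N2H5+ is the conjugate acid of the weak base N2H4.
Ka = Kw/Kb = 1.0×10^-14 / 1.2 × 10^-6 = 8.33 × 10^-9
Ka = [H+]²/(0.064 − [H+]) = 8.33 × 10^-9
Since Ka ≪ C₀, [H+] ≈ √(Ka·C₀) = 2.31 × 10^-5 M.
([H+]/C₀ = 0.036% < 5%, so the approximation holds.)
pH = −log(2.31 × 10^-5) = 4.64

pH = 4.64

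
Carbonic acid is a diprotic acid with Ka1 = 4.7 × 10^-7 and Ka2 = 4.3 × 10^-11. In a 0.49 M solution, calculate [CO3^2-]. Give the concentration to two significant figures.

First ionization gives [H+] ≈ [HCO3-] = 4.80 × 10^-4 M.
Second step: Ka2 = [H+][CO3^2-]/[HCO3-] ≈ [CO3^2-] (since [H+] ≈ [HCO3-]).
So [CO3^2-] ≈ Ka2.

4.3 × 10^-11 M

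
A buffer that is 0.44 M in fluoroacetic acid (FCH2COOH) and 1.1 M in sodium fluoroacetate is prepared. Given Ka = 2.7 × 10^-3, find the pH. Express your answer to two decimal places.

pKa = −log(2.7 × 10^-3) = 2.569
Henderson–Hasselbalch: pH = pKa + log([FCH2COO-]/[FCH2COOH]) = 2.569 + log(1.1/0.44)
pH = 2.569 + (+0.398) = 2.97

pH = 2.97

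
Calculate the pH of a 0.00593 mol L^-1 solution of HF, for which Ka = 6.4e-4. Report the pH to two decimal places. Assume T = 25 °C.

HF ⇌ F- + H+
Ka = x²/(0.00593 − x) = 6.4 × 10^-4
x is not negligible relative to C₀; solve x² + 0.00064·x − 3.8e-06 = 0.
x = (−Ka + √(Ka² + 4·Ka·C₀))/2 = 1.65 × 10^-3 M
pH = −log[H+] = −log(1.65 × 10^-3) = 2.78

pH = 2.78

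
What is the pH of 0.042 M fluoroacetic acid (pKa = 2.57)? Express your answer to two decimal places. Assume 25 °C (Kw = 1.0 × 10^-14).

FCH2COOH ⇌ FCH2COO- + H+
Ka = 10^(−2.57) = 2.69 × 10^-3
Ka = [H+]²/(0.042 − [H+]) = 2.69 × 10^-3
The 5% rule fails; solving [H+]² + Ka·[H+] − Ka·C₀ = 0 exactly:
[H+] = [−0.00269 + √(0.00269² + 0.000452)]/2 = 9.37 × 10^-3 M
pH = −log[H+] = −log(9.37 × 10^-3) = 2.03

pH = 2.03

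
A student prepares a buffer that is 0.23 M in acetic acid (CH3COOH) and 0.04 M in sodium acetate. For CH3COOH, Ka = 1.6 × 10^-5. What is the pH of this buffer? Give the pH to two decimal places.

pKa = −log(1.6 × 10^-5) = 4.796
Using pH = pKa + log([base]/[acid]) with [base]/[acid] = 0.04/0.23:
pH = 4.796 + (-0.760) = 4.04

pH = 4.04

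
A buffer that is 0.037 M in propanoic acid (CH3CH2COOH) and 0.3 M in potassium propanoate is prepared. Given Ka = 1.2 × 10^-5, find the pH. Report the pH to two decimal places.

pH = 5.83

pKa = −log(1.2 × 10^-5) = 4.921
Using pH = pKa + log([base]/[acid]) with [base]/[acid] = 0.3/0.037:
pH = 4.921 + (+0.909) = 5.83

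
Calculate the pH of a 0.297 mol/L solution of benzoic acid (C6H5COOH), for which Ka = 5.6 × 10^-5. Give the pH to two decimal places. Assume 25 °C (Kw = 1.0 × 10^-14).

C6H5COOH ⇌ C6H5COO- + H+
From the ICE table, Ka = [H+]²/(0.297 − [H+]) = 5.6 × 10^-5.
Assume [H+] ≪ 0.297: [H+] ≈ √(5.6 × 10^-5 × 0.297) = 4.08 × 10^-3 M
pH = −log(4.08 × 10^-3) = 2.39

pH = 2.39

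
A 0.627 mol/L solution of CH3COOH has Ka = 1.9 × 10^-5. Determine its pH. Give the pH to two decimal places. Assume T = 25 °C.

pH = 2.46

CH3COOH ⇌ CH3COO- + H+
From the ICE table, Ka = [H+]²/(0.627 − [H+]) = 1.9 × 10^-5.
Assume [H+] ≪ 0.627: [H+] ≈ √(1.9 × 10^-5 × 0.627) = 3.45 × 10^-3 M
([H+]/C₀ = 0.55% < 5%, so the approximation holds.)
pH = −log(3.45 × 10^-3) = 2.46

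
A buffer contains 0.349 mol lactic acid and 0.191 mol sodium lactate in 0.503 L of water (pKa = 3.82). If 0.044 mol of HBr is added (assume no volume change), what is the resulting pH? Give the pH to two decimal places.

Added H+ converts CH3CH(OH)COO- to CH3CH(OH)COOH: CH3CH(OH)COOH → 0.393 mol, CH3CH(OH)COO- → 0.147 mol.
pH = pKa + log(n_CH3CH(OH)COO-/n_CH3CH(OH)COOH) = 3.82 + log(0.147/0.393) = 3.82 + (-0.427)

pH = 3.39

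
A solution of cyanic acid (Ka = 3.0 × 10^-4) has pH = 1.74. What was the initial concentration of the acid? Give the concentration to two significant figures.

[H+] = 10^(-1.74) = 1.82 × 10^-2 M = x
Ka = x²/(C₀ − x) ⇒ C₀ = x + x²/Ka
C₀ = 1.82 × 10^-2 + (1.82 × 10^-2)²/(3.0 × 10^-4) = 1.12 M

C₀ = 1.1 M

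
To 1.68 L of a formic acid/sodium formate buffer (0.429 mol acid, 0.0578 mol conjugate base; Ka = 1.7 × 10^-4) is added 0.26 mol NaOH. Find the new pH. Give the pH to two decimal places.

After neutralization: n(HCOOH) = 0.169 mol, n(HCOO-) = 0.318 mol.
pKa = −log(1.7 × 10^-4) = 3.770
pH = pKa + log([A⁻]/[HA]) = 3.770 + log(0.318/0.169) = 3.770 +0.275

pH = 4.04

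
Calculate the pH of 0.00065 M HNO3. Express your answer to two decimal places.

pH = 3.19

HNO3 is a strong acid and dissociates completely, so [H+] = 0.00065 M.
pH = -log(0.00065) = 3.19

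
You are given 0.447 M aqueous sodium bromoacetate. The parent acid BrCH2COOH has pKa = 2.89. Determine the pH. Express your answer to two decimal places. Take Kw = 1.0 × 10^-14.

pH = 8.27

BrCH2COO- is the conjugate base of the weak acid BrCH2COOH.
Ka = 10^(−2.89) = 1.29 × 10^-3
Kb = Kw/Ka = 1.0×10^-14 / 1.29 × 10^-3 = 7.75 × 10^-12
Let x = [OH-] at equilibrium. Kb = x²/(0.447 − x).
Neglecting x in the denominator: x = √(7.75 × 10^-12 × 0.447) = 1.86 × 10^-6 M
pOH = 5.73, so pH = 14.00 − pOH = 8.27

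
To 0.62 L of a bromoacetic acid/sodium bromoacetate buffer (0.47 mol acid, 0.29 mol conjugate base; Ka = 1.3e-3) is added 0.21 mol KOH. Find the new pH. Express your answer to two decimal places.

pH = 3.17

OH- converts BrCH2COOH to BrCH2COO-: BrCH2COOH → 0.26 mol, BrCH2COO- → 0.5 mol.
pKa = −log(1.3 × 10^-3) = 2.886
pH = pKa + log(n_BrCH2COO-/n_BrCH2COOH) = 2.886 + log(0.5/0.26) = 2.886 + (+0.284)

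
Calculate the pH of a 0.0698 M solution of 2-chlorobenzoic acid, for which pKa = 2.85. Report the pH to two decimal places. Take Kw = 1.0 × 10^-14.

ClC6H4COOH ⇌ ClC6H4COO- + H+
Ka = 10^(−2.85) = 1.41 × 10^-3
From the ICE table, Ka = x²/(0.0698 − x) = 1.41 × 10^-3.
Here C₀/Ka ≈ 49.5, so the small-x approximation fails. Use the quadratic:
x = (−Ka + √(Ka² + 4·Ka·C₀))/2 = 9.24 × 10^-3 M
pH = −log[H+] = −log(9.24 × 10^-3) = 2.03

pH = 2.03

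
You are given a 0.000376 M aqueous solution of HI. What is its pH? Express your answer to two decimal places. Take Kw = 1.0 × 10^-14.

pH = 3.42

HI is a strong acid and dissociates completely, so [H+] = 0.000376 M.
pH = -log(0.000376) = 3.42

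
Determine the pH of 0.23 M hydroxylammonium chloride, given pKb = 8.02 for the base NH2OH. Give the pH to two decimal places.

NH3OH+ is the conjugate acid of the weak base NH2OH.
Kb = 10^(−8.02) = 9.55 × 10^-9
Ka = Kw/Kb = 1.0×10^-14 / 9.55 × 10^-9 = 1.05 × 10^-6
From the ICE table, Ka = [H+]²/(0.23 − [H+]) = 1.05 × 10^-6.
Neglecting [H+] in the denominator: [H+] = √(1.05 × 10^-6 × 0.23) = 4.91 × 10^-4 M
pH = −log[H+] = −log(4.91 × 10^-4) = 3.31

pH = 3.31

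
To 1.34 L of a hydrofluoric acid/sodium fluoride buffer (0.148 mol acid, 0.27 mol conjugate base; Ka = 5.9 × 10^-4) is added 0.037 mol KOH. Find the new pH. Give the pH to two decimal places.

pH = 3.67

OH- converts HF to F-: HF → 0.111 mol, F- → 0.307 mol.
pKa = −log(5.9 × 10^-4) = 3.229
pH = pKa + log(n_F-/n_HF) = 3.229 + log(0.307/0.111) = 3.229 + (+0.442)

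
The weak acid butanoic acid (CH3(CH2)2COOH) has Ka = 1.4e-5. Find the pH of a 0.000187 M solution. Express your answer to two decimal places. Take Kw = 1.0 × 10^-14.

pH = 4.35

CH3(CH2)2COOH ⇌ CH3(CH2)2COO- + H+
From the ICE table, Ka = [H+]²/(0.000187 − [H+]) = 1.4 × 10^-5.
Here C₀/Ka ≈ 13.4, so the small-[H+] approximation fails. Use the quadratic:
[H+] = [−1.4e-05 + √(1.4e-05² + 1.05e-08)]/2 = 4.46 × 10^-5 M
pH = −log[H+] = −log(4.46 × 10^-5) = 4.35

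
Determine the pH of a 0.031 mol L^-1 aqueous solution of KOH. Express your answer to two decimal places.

KOH is a strong base; [OH-] = 0.031 M.
pOH = -log(0.031) = 1.51
pH = 14.00 - 1.51 = 12.49

pH = 12.49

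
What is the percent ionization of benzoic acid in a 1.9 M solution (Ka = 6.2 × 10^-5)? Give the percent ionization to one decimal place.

C6H5COOH ⇌ C6H5COO- + H+; let x = [H+] at equilibrium.
x ≈ √(Ka·C₀) = √(6.2 × 10^-5 × 1.9) = 1.09 × 10^-2 M
Fraction ionized = 1.09 × 10^-2 / 1.9 = 0.0057 → 0.6%

0.6%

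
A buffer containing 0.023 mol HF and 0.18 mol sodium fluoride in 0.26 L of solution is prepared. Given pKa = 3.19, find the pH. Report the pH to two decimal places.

Using pH = pKa + log([base]/[acid]) with [base]/[acid] = 0.18/0.023:
pH = 3.19 + (+0.894) = 4.08

pH = 4.08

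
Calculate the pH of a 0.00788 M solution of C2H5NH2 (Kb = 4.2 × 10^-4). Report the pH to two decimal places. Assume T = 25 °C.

C2H5NH2 + H2O ⇌ C2H5NH3+ + OH-
Let x = [OH-] at equilibrium. Kb = x²/(0.00788 − x).
Here C₀/Kb ≈ 18.8, so the small-x approximation fails. Use the quadratic:
x = [−0.00042 + √(0.00042² + 1.32e-05)]/2 = 1.62 × 10^-3 M
pOH = −log(1.62 × 10^-3) = 2.79; pH = 14.00 − 2.79 = 11.21

pH = 11.21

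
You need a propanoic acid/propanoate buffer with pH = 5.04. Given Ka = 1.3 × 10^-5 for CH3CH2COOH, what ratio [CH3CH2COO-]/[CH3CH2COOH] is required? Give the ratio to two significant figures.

pKa = -log(1.3 × 10^-5) = 4.886
pH = pKa + log(r) ⇒ log(r) = 5.04 − 4.886 = +0.154
r = [CH3CH2COO-]/[CH3CH2COOH] = 10^(+0.154) = 1.43

ratio = 1.4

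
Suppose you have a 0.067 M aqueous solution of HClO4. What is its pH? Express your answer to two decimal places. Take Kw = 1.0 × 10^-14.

HClO4 is a strong acid and dissociates completely, so [H+] = 0.067 M.
pH = -log(0.067) = 1.17

pH = 1.17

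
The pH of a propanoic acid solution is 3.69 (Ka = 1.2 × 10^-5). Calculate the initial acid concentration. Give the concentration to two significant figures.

C₀ = 3.7 × 10^-3 M

[H+] = 10^(-3.69) = 2.04 × 10^-4 M = x
Ka = x²/(C₀ − x) ⇒ C₀ = x + x²/Ka
C₀ = 2.04 × 10^-4 + (2.04 × 10^-4)²/(1.2 × 10^-5) = 3.67 × 10^-3 M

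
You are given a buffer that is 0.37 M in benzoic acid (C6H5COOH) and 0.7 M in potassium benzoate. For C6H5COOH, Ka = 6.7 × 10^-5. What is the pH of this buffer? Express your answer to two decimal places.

pKa = −log(6.7 × 10^-5) = 4.174
Henderson–Hasselbalch: pH = pKa + log([C6H5COO-]/[C6H5COOH]) = 4.174 + log(0.7/0.37)
pH = 4.174 + (+0.277) = 4.45

pH = 4.45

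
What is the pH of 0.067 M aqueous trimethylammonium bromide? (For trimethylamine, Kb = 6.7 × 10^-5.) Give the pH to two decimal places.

pH = 5.50

(CH3)3NH+ is the conjugate acid of the weak base (CH3)3N.
Ka = Kw/Kb = 1.0×10^-14 / 6.7 × 10^-5 = 1.49 × 10^-10
Ka = x²/(0.067 − x) = 1.49 × 10^-10
Since Ka ≪ C₀, x ≈ √(Ka·C₀) = 3.16 × 10^-6 M.
pH = −log[H+] = −log(3.16 × 10^-6) = 5.50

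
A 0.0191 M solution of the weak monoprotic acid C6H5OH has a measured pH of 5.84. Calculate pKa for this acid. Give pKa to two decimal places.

pKa = 9.96

[H+] = 10^(-5.84) = 1.45 × 10^-6 M
At equilibrium [HA] = 0.0191 − 1.45 × 10^-6 = 1.91 × 10^-2 M
Ka = [H+][A-]/[HA] = (1.45 × 10^-6)² / 1.91 × 10^-2 = 1.10 × 10^-10
pKa = -log(1.10 × 10^-10) = 9.96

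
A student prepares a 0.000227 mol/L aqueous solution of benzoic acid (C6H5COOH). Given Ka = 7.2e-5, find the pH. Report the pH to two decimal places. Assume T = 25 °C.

pH = 4.01

C6H5COOH ⇌ C6H5COO- + H+
From the ICE table, Ka = [H+]²/(0.000227 − [H+]) = 7.2 × 10^-5.
[H+] is not negligible relative to C₀; solve [H+]² + 7.2e-05·[H+] − 1.63e-08 = 0.
[H+] = [−7.2e-05 + √(7.2e-05² + 6.54e-08)]/2 = 9.68 × 10^-5 M
pH = −log[H+] = −log(9.68 × 10^-5) = 4.01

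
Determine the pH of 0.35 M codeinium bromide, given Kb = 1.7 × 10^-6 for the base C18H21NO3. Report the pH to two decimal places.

pH = 4.34

C18H22NO3+ is the conjugate acid of the weak base C18H21NO3.
Ka = Kw/Kb = 1.0×10^-14 / 1.7 × 10^-6 = 5.88 × 10^-9
Ka = [H+]²/(0.35 − [H+]) = 5.88 × 10^-9
Neglecting [H+] in the denominator: [H+] = √(5.88 × 10^-9 × 0.35) = 4.54 × 10^-5 M
pH = −log(4.54 × 10^-5) = 4.34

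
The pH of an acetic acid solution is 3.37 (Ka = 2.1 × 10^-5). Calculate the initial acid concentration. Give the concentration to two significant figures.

C₀ = 9.1 × 10^-3 M

[H+] = 10^(-3.37) = 4.27 × 10^-4 M = x
Ka = x²/(C₀ − x) ⇒ C₀ = x + x²/Ka
C₀ = 4.27 × 10^-4 + (4.27 × 10^-4)²/(2.1 × 10^-5) = 9.11 × 10^-3 M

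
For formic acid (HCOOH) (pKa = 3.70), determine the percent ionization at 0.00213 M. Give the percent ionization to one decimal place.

HCOOH ⇌ HCOO- + H+; let x = [H+] at equilibrium.
Ka = 10^(−3.70) = 2.00 × 10^-4
Ka = x²/(C₀ − x); solving the quadratic gives x = 5.60 × 10^-4 M.
Fraction ionized = 5.60 × 10^-4 / 0.00213 = 0.2629 → 26.3%

26.3%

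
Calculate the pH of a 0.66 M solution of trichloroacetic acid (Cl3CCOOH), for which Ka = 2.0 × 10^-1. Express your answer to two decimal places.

Cl3CCOOH ⇌ Cl3CCOO- + H+
From the ICE table, Ka = x²/(0.66 − x) = 2.0 × 10^-1.
Here C₀/Ka ≈ 3.3, so the small-x approximation fails. Use the quadratic:
x = (−Ka + √(Ka² + 4·Ka·C₀))/2 = 2.77 × 10^-1 M
pH = −log[H+] = −log(2.77 × 10^-1) = 0.56

pH = 0.56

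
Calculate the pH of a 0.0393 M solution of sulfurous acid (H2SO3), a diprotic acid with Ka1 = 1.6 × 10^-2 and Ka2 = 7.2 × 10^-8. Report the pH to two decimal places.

Ka1 ≫ Ka2, so treat the first dissociation as the only significant source of H+.
Ka1 = x²/(0.0393 − x) = 1.6 × 10^-2
Solving the quadratic: x = (−Ka1 + √(Ka1² + 4·Ka1·C₀))/2 = 1.83 × 10^-2 M
pH = −log(1.83 × 10^-2) = 1.74

pH = 1.74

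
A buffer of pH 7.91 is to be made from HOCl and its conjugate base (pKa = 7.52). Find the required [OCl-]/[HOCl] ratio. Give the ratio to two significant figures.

pH = pKa + log(r) ⇒ log(r) = 7.91 − 7.52 = +0.39
r = [OCl-]/[HOCl] = 10^(+0.39) = 2.45

ratio = 2.5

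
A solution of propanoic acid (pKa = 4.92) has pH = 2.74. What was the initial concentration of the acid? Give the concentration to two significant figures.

C₀ = 2.8 × 10^-1 M

[H+] = 10^(-2.74) = 1.82 × 10^-3 M = x
Ka = 10^(−4.92) = 1.20 × 10^-5
Ka = x²/(C₀ − x) ⇒ C₀ = x + x²/Ka
C₀ = 1.82 × 10^-3 + (1.82 × 10^-3)²/(1.20 × 10^-5) = 2.78 × 10^-1 M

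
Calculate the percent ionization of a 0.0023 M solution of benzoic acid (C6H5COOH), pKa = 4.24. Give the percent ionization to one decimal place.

14.6%

C6H5COOH ⇌ C6H5COO- + H+; let x = [H+] at equilibrium.
Ka = 10^(−4.24) = 5.75 × 10^-5
Solve x² + 5.75e-05x − 1.32e-07 = 0 → x = 3.36 × 10^-4 M
Fraction ionized = 3.36 × 10^-4 / 0.0023 = 0.1461 → 14.6%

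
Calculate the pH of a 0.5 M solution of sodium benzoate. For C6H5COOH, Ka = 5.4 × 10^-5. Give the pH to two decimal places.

C6H5COO- is the conjugate base of the weak acid C6H5COOH.
Kb = Kw/Ka = 1.0×10^-14 / 5.4 × 10^-5 = 1.85 × 10^-10
From the ICE table, Kb = [OH-]²/(0.5 − [OH-]) = 1.85 × 10^-10.
Assume [OH-] ≪ 0.5: [OH-] ≈ √(1.85 × 10^-10 × 0.5) = 9.62 × 10^-6 M
Check: 0.0019% ionized — well under 5%, approximation valid.
pOH = 5.02, so pH = 14.00 − pOH = 8.98

pH = 8.98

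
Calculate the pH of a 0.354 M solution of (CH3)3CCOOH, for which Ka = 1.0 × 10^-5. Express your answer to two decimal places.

(CH3)3CCOOH ⇌ (CH3)3CCOO- + H+
Ka = [H+]²/(0.354 − [H+]) = 1.0 × 10^-5
Assume [H+] ≪ 0.354: [H+] ≈ √(1.0 × 10^-5 × 0.354) = 1.88 × 10^-3 M
([H+]/C₀ = 0.53% < 5%, so the approximation holds.)
pH = −log(1.88 × 10^-3) = 2.73

pH = 2.73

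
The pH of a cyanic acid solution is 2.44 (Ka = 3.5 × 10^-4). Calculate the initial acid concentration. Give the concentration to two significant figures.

C₀ = 4.1 × 10^-2 M

[H+] = 10^(-2.44) = 3.63 × 10^-3 M = x
Ka = x²/(C₀ − x) ⇒ C₀ = x + x²/Ka
C₀ = 3.63 × 10^-3 + (3.63 × 10^-3)²/(3.5 × 10^-4) = 4.13 × 10^-2 M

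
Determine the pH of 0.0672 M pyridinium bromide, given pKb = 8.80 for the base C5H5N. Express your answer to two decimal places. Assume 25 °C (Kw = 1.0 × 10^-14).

C5H5NH+ is the conjugate acid of the weak base C5H5N.
Kb = 10^(−8.80) = 1.58 × 10^-9
Ka = Kw/Kb = 1.0×10^-14 / 1.58 × 10^-9 = 6.33 × 10^-6
Ka = [H+]²/(0.0672 − [H+]) = 6.33 × 10^-6
Since Ka ≪ C₀, [H+] ≈ √(Ka·C₀) = 6.52 × 10^-4 M.
pH = −log[H+] = −log(6.52 × 10^-4) = 3.19

pH = 3.19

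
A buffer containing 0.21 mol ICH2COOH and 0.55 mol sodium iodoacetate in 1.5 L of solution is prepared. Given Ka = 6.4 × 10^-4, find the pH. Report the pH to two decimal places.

pKa = −log(6.4 × 10^-4) = 3.194
pH = pKa + log([A⁻]/[HA]) = 3.194 + log(0.55/0.21)
pH = 3.194 + (+0.418) = 3.61

pH = 3.61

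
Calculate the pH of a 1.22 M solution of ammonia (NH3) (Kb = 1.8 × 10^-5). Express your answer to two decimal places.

pH = 11.67

NH3 + H2O ⇌ NH4+ + OH-
Kb = [OH-]²/(1.22 − [OH-]) = 1.8 × 10^-5
Neglecting [OH-] in the denominator: [OH-] = √(1.8 × 10^-5 × 1.22) = 4.69 × 10^-3 M
pOH = 2.33, so pH = 14.00 − pOH = 11.67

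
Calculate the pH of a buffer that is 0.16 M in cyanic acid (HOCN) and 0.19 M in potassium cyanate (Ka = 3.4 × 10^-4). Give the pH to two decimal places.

pH = 3.54

pKa = −log(3.4 × 10^-4) = 3.469
Henderson–Hasselbalch: pH = pKa + log([OCN-]/[HOCN]) = 3.469 + log(0.19/0.16)
pH = 3.469 + (+0.075) = 3.54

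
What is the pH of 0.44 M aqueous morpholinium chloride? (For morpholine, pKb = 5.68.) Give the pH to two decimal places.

pH = 4.34

C4H8ONH2+ is the conjugate acid of the weak base C4H8ONH.
Kb = 10^(−5.68) = 2.09 × 10^-6
Ka = Kw/Kb = 1.0×10^-14 / 2.09 × 10^-6 = 4.78 × 10^-9
Ka = [H+]²/(0.44 − [H+]) = 4.78 × 10^-9
Since Ka ≪ C₀, [H+] ≈ √(Ka·C₀) = 4.59 × 10^-5 M.
([H+]/C₀ = 0.01% < 5%, so the approximation holds.)
pH = −log(4.59 × 10^-5) = 4.34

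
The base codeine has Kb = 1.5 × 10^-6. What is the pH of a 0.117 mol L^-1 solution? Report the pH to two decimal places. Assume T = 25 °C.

C18H21NO3 + H2O ⇌ C18H22NO3+ + OH-
Kb = [OH-]²/(0.117 − [OH-]) = 1.5 × 10^-6
Assume [OH-] ≪ 0.117: [OH-] ≈ √(1.5 × 10^-6 × 0.117) = 4.19 × 10^-4 M
([OH-]/C₀ = 0.36% < 5%, so the approximation holds.)
pOH = −log(4.19 × 10^-4) = 3.38; pH = 14.00 − 3.38 = 10.62

pH = 10.62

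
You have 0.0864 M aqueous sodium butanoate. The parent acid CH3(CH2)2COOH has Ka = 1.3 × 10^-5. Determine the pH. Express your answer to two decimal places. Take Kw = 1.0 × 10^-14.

CH3(CH2)2COO- is the conjugate base of the weak acid CH3(CH2)2COOH.
Kb = Kw/Ka = 1.0×10^-14 / 1.3 × 10^-5 = 7.69 × 10^-10
From the ICE table, Kb = x²/(0.0864 − x) = 7.69 × 10^-10.
Since Kb ≪ C₀, x ≈ √(Kb·C₀) = 8.15 × 10^-6 M.
pOH = −log(8.15 × 10^-6) = 5.09; pH = 14.00 − 5.09 = 8.91

pH = 8.91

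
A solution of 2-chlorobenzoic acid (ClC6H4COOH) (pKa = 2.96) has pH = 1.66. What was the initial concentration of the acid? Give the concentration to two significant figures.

C₀ = 4.6 × 10^-1 M

[H+] = 10^(-1.66) = 2.19 × 10^-2 M = x
Ka = 10^(−2.96) = 1.10 × 10^-3
Ka = x²/(C₀ − x) ⇒ C₀ = x + x²/Ka
C₀ = 2.19 × 10^-2 + (2.19 × 10^-2)²/(1.10 × 10^-3) = 4.58 × 10^-1 M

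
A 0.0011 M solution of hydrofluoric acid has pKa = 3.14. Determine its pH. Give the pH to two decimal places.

HF ⇌ F- + H+
Ka = 10^(−3.14) = 7.24 × 10^-4
Ka = [H+]²/(0.0011 − [H+]) = 7.24 × 10^-4
[H+] is not negligible relative to C₀; solve [H+]² + 0.000724·[H+] − 7.96e-07 = 0.
[H+] = [−0.000724 + √(0.000724² + 3.19e-06)]/2 = 6.01 × 10^-4 M
pH = −log(6.01 × 10^-4) = 3.22

pH = 3.22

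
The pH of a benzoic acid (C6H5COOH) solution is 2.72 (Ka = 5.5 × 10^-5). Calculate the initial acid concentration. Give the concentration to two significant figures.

[H+] = 10^(-2.72) = 1.91 × 10^-3 M = x
Ka = x²/(C₀ − x) ⇒ C₀ = x + x²/Ka
C₀ = 1.91 × 10^-3 + (1.91 × 10^-3)²/(5.5 × 10^-5) = 6.82 × 10^-2 M

C₀ = 6.8 × 10^-2 M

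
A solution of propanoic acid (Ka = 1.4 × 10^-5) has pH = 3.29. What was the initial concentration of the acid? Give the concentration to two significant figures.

C₀ = 1.9 × 10^-2 M

[H+] = 10^(-3.29) = 5.13 × 10^-4 M = x
Ka = x²/(C₀ − x) ⇒ C₀ = x + x²/Ka
C₀ = 5.13 × 10^-4 + (5.13 × 10^-4)²/(1.4 × 10^-5) = 1.93 × 10^-2 M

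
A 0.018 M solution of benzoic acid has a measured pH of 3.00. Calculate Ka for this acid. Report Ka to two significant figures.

Ka = 5.9 × 10^-5

[H+] = 10^(-3.00) = 1.00 × 10^-3 M
At equilibrium [HA] = 0.018 − 1.00 × 10^-3 = 1.70 × 10^-2 M
Ka = [H+][A-]/[HA] = (1.00 × 10^-3)² / 1.70 × 10^-2 = 5.9 × 10^-5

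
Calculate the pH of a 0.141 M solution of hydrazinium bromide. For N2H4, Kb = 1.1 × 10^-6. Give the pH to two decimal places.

N2H5+ is the conjugate acid of the weak base N2H4.
Ka = Kw/Kb = 1.0×10^-14 / 1.1 × 10^-6 = 9.09 × 10^-9
Let x = [H+] at equilibrium. Ka = x²/(0.141 − x).
Since Ka ≪ C₀, x ≈ √(Ka·C₀) = 3.58 × 10^-5 M.
pH = −log[H+] = −log(3.58 × 10^-5) = 4.45

pH = 4.45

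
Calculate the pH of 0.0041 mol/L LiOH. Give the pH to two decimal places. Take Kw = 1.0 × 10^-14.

LiOH is a strong base; [OH-] = 0.0041 M.
pOH = -log(0.0041) = 2.39
pH = 14.00 - 2.39 = 11.61

pH = 11.61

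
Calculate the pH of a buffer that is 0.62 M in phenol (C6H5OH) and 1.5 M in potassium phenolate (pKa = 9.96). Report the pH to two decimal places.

pH = 10.34

Using pH = pKa + log([base]/[acid]) with [base]/[acid] = 1.5/0.62:
pH = 9.96 + (+0.384) = 10.34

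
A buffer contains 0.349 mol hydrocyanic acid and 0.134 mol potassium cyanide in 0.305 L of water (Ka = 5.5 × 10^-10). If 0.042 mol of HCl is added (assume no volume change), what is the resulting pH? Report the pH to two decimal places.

After neutralization: n(HCN) = 0.391 mol, n(CN-) = 0.092 mol.
pKa = −log(5.5 × 10^-10) = 9.260
Henderson–Hasselbalch with mole ratio 0.092/0.391: pH = 9.260 + (-0.628)

pH = 8.63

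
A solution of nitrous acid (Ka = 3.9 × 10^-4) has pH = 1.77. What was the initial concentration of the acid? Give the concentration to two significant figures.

[H+] = 10^(-1.77) = 1.70 × 10^-2 M = x
Ka = x²/(C₀ − x) ⇒ C₀ = x + x²/Ka
C₀ = 1.70 × 10^-2 + (1.70 × 10^-2)²/(3.9 × 10^-4) = 7.58 × 10^-1 M

C₀ = 7.6 × 10^-1 M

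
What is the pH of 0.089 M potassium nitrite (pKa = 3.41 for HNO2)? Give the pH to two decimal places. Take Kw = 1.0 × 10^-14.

NO2- is the conjugate base of the weak acid HNO2.
Ka = 10^(−3.41) = 3.89 × 10^-4
Kb = Kw/Ka = 1.0×10^-14 / 3.89 × 10^-4 = 2.57 × 10^-11
Kb = x²/(0.089 − x) = 2.57 × 10^-11
Since Kb ≪ C₀, x ≈ √(Kb·C₀) = 1.51 × 10^-6 M.
Check: 0.0017% ionized — well under 5%, approximation valid.
pOH = −log(1.51 × 10^-6) = 5.82; pH = 14.00 − 5.82 = 8.18

pH = 8.18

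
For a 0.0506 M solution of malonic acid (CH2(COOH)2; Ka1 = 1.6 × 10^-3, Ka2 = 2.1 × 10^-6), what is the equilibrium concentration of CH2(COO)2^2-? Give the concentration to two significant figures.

2.1 × 10^-6 M

First ionization gives [H+] ≈ [CH2(COOH)COO-] = 8.23 × 10^-3 M.
Second step: Ka2 = [H+][CH2(COO)2^2-]/[CH2(COOH)COO-] ≈ [CH2(COO)2^2-] (since [H+] ≈ [CH2(COOH)COO-]).
So [CH2(COO)2^2-] ≈ Ka2.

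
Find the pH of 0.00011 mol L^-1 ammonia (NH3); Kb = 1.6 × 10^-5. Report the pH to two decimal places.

NH3 + H2O ⇌ NH4+ + OH-
Let x = [OH-] at equilibrium. Kb = x²/(0.00011 − x).
The 5% rule fails; solving x² + Kb·x − Kb·C₀ = 0 exactly:
x = (−Kb + √(Kb² + 4·Kb·C₀))/2 = 3.47 × 10^-5 M
pOH = 4.46, so pH = 14.00 − pOH = 9.54

pH = 9.54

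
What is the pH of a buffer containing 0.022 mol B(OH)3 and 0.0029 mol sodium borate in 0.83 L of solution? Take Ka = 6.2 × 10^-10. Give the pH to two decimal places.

pH = 8.33

pKa = −log(6.2 × 10^-10) = 9.208
Henderson–Hasselbalch: pH = pKa + log([B(OH)4-]/[B(OH)3]) = 9.208 + log(0.0029/0.022)
pH = 9.208 + (-0.880) = 8.33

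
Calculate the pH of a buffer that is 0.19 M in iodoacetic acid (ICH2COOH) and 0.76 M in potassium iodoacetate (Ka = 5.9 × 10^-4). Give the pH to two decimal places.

pH = 3.83

pKa = −log(5.9 × 10^-4) = 3.229
pH = pKa + log([A⁻]/[HA]) = 3.229 + log(0.76/0.19)
pH = 3.229 + (+0.602) = 3.83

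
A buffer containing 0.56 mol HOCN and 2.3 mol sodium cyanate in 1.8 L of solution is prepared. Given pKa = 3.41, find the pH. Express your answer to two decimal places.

Henderson–Hasselbalch: pH = pKa + log([OCN-]/[HOCN]) = 3.41 + log(2.3/0.56)
pH = 3.41 + (+0.614) = 4.02

pH = 4.02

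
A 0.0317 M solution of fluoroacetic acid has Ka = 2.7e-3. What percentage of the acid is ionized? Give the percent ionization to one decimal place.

25.2%

FCH2COOH ⇌ FCH2COO- + H+; let x = [H+] at equilibrium.
Solve x² + 0.0027x − 8.56e-05 = 0 → x = 8.00 × 10^-3 M
% ionization = x/C₀ × 100% = 8.00 × 10^-3/0.0317 × 100% = 25.2%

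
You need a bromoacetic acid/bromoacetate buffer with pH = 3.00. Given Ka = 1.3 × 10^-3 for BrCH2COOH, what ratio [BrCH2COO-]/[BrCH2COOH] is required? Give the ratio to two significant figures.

pKa = -log(1.3 × 10^-3) = 2.886
pH = pKa + log(r) ⇒ log(r) = 3.00 − 2.886 = +0.114
r = [BrCH2COO-]/[BrCH2COOH] = 10^(+0.114) = 1.3

ratio = 1.3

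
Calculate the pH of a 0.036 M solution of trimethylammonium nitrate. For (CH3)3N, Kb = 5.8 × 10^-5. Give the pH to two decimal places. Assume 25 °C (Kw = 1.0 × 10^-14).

pH = 5.60

(CH3)3NH+ is the conjugate acid of the weak base (CH3)3N.
Ka = Kw/Kb = 1.0×10^-14 / 5.8 × 10^-5 = 1.72 × 10^-10
Ka = x²/(0.036 − x) = 1.72 × 10^-10
Assume x ≪ 0.036: x ≈ √(1.72 × 10^-10 × 0.036) = 2.49 × 10^-6 M
pH = −log(2.49 × 10^-6) = 5.60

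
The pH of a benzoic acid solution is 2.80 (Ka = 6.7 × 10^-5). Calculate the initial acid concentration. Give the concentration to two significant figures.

[H+] = 10^(-2.80) = 1.58 × 10^-3 M = x
Ka = x²/(C₀ − x) ⇒ C₀ = x + x²/Ka
C₀ = 1.58 × 10^-3 + (1.58 × 10^-3)²/(6.7 × 10^-5) = 3.88 × 10^-2 M

C₀ = 3.9 × 10^-2 M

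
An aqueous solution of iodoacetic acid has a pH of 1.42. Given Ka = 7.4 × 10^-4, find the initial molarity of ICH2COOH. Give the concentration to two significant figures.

C₀ = 2.0 M

[H+] = 10^(-1.42) = 3.80 × 10^-2 M = x
Ka = x²/(C₀ − x) ⇒ C₀ = x + x²/Ka
C₀ = 3.80 × 10^-2 + (3.80 × 10^-2)²/(7.4 × 10^-4) = 1.99 M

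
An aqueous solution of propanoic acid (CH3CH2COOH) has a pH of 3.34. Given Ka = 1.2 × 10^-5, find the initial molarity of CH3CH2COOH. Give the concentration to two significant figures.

[H+] = 10^(-3.34) = 4.57 × 10^-4 M = x
Ka = x²/(C₀ − x) ⇒ C₀ = x + x²/Ka
C₀ = 4.57 × 10^-4 + (4.57 × 10^-4)²/(1.2 × 10^-5) = 1.79 × 10^-2 M

C₀ = 1.8 × 10^-2 M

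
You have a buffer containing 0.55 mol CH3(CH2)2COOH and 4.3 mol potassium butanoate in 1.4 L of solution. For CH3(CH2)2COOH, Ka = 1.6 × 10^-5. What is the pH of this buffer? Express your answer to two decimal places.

pH = 5.69

pKa = −log(1.6 × 10^-5) = 4.796
Henderson–Hasselbalch: pH = pKa + log([CH3(CH2)2COO-]/[CH3(CH2)2COOH]) = 4.796 + log(4.3/0.55)
pH = 4.796 + (+0.893) = 5.69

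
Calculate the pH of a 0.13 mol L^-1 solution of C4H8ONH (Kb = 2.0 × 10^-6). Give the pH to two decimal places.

pH = 10.71

C4H8ONH + H2O ⇌ C4H8ONH2+ + OH-
From the ICE table, Kb = [OH-]²/(0.13 − [OH-]) = 2.0 × 10^-6.
Assume [OH-] ≪ 0.13: [OH-] ≈ √(2.0 × 10^-6 × 0.13) = 5.10 × 10^-4 M
([OH-]/C₀ = 0.39% < 5%, so the approximation holds.)
pOH = −log(5.10 × 10^-4) = 3.29; pH = 14.00 − 3.29 = 10.71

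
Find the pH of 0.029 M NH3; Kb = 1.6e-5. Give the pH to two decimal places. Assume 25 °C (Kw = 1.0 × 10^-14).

pH = 10.83

NH3 + H2O ⇌ NH4+ + OH-
Kb = [OH-]²/(0.029 − [OH-]) = 1.6 × 10^-5
Assume [OH-] ≪ 0.029: [OH-] ≈ √(1.6 × 10^-5 × 0.029) = 6.81 × 10^-4 M
([OH-]/C₀ = 2.3% < 5%, so the approximation holds.)
pOH = 3.17, so pH = 14.00 − pOH = 10.83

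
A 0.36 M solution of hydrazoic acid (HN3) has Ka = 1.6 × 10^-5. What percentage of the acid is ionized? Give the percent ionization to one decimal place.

HN3 ⇌ N3- + H+; let x = [H+] at equilibrium.
x ≈ √(Ka·C₀) = √(1.6 × 10^-5 × 0.36) = 2.40 × 10^-3 M
% ionization = x/C₀ × 100% = 2.40 × 10^-3/0.36 × 100% = 0.7%

0.7%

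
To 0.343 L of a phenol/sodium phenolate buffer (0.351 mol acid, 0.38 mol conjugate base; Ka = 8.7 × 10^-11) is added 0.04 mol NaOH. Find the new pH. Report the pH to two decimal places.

After neutralization: n(C6H5OH) = 0.311 mol, n(C6H5O-) = 0.42 mol.
pKa = −log(8.7 × 10^-11) = 10.060
pH = pKa + log(n_C6H5O-/n_C6H5OH) = 10.060 + log(0.42/0.311) = 10.060 + (+0.130)

pH = 10.19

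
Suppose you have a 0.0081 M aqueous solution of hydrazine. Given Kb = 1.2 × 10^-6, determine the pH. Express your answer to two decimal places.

N2H4 + H2O ⇌ N2H5+ + OH-
Kb = [OH-]²/(0.0081 − [OH-]) = 1.2 × 10^-6
Since Kb ≪ C₀, [OH-] ≈ √(Kb·C₀) = 9.86 × 10^-5 M.
Check: 1.2% ionized — well under 5%, approximation valid.
pOH = −log(9.86 × 10^-5) = 4.01; pH = 14.00 − 4.01 = 9.99

pH = 9.99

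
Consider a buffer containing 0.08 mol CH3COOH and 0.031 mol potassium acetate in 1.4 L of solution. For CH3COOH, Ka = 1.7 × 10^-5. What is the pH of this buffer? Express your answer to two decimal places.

pKa = −log(1.7 × 10^-5) = 4.770
Using pH = pKa + log([base]/[acid]) with [base]/[acid] = 0.031/0.08:
pH = 4.770 + (-0.412) = 4.36

pH = 4.36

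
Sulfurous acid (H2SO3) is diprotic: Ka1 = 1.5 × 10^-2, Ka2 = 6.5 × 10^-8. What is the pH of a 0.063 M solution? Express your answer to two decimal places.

Ka1 ≫ Ka2, so treat the first dissociation as the only significant source of H+.
Ka1 = x²/(0.063 − x) = 1.5 × 10^-2
Solving the quadratic: x = (−Ka1 + √(Ka1² + 4·Ka1·C₀))/2 = 2.41 × 10^-2 M
pH = −log(2.41 × 10^-2) = 1.62

pH = 1.62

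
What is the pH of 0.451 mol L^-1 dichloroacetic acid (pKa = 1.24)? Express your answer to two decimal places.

pH = 0.87

Cl2CHCOOH ⇌ Cl2CHCOO- + H+
Ka = 10^(−1.24) = 5.75 × 10^-2
Let x = [H+] at equilibrium. Ka = x²/(0.451 − x).
The 5% rule fails; solving x² + Ka·x − Ka·C₀ = 0 exactly:
x = (−Ka + √(Ka² + 4·Ka·C₀))/2 = 1.35 × 10^-1 M
pH = −log[H+] = −log(1.35 × 10^-1) = 0.87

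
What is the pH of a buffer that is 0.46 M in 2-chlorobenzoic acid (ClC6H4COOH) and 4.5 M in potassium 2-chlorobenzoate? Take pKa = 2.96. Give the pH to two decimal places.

Henderson–Hasselbalch: pH = pKa + log([ClC6H4COO-]/[ClC6H4COOH]) = 2.96 + log(4.5/0.46)
pH = 2.96 + (+0.990) = 3.95

pH = 3.95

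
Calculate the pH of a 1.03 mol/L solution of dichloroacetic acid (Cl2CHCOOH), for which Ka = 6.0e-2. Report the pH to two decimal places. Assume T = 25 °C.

Cl2CHCOOH ⇌ Cl2CHCOO- + H+
Ka = x²/(1.03 − x) = 6.0 × 10^-2
x is not negligible relative to C₀; solve x² + 0.06·x − 0.0618 = 0.
x = (−Ka + √(Ka² + 4·Ka·C₀))/2 = 2.20 × 10^-1 M
pH = −log(2.20 × 10^-1) = 0.66

pH = 0.66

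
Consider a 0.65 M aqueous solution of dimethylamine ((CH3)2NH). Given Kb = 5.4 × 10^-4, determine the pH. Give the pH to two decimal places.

(CH3)2NH + H2O ⇌ (CH3)2NH2+ + OH-
Let x = [OH-] at equilibrium. Kb = x²/(0.65 − x).
Since Kb ≪ C₀, x ≈ √(Kb·C₀) = 1.87 × 10^-2 M.
pOH = −log(1.87 × 10^-2) = 1.73; pH = 14.00 − 1.73 = 12.27

pH = 12.27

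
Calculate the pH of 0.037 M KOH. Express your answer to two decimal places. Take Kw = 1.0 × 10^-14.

KOH is a strong base; [OH-] = 0.037 M.
pOH = -log(0.037) = 1.43
pH = 14.00 - 1.43 = 12.57

pH = 12.57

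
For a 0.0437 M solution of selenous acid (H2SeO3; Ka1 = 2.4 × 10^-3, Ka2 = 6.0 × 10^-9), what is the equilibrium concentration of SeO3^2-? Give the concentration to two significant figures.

First ionization gives [H+] ≈ [HSeO3-] = 9.11 × 10^-3 M.
Second step: Ka2 = [H+][SeO3^2-]/[HSeO3-] ≈ [SeO3^2-] (since [H+] ≈ [HSeO3-]).
So [SeO3^2-] ≈ Ka2.

6.0 × 10^-9 M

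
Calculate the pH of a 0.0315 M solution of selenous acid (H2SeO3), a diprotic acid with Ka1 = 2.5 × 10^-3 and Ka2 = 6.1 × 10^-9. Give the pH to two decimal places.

pH = 2.11

Ka1 ≫ Ka2, so treat the first dissociation as the only significant source of H+.
Ka1 = x²/(0.0315 − x) = 2.5 × 10^-3
Solving the quadratic: x = (−Ka1 + √(Ka1² + 4·Ka1·C₀))/2 = 7.71 × 10^-3 M
pH = −log(7.71 × 10^-3) = 2.11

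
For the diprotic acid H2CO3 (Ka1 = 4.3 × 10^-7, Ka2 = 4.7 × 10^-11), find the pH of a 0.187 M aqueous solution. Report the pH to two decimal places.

Since Ka1 ≫ Ka2, the first ionization dominates [H+].
Ka1 = x²/(0.187 − x) = 4.3 × 10^-7
x ≈ √(4.3 × 10^-7 × 0.187) = 2.84 × 10^-4 M
pH = −log(2.84 × 10^-4) = 3.55

pH = 3.55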